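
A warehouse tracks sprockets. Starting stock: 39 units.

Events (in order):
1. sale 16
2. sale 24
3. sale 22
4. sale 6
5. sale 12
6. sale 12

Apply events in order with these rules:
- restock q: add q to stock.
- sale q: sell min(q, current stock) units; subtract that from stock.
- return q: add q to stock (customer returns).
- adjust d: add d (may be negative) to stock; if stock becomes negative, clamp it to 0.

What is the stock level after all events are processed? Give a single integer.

Answer: 0

Derivation:
Processing events:
Start: stock = 39
  Event 1 (sale 16): sell min(16,39)=16. stock: 39 - 16 = 23. total_sold = 16
  Event 2 (sale 24): sell min(24,23)=23. stock: 23 - 23 = 0. total_sold = 39
  Event 3 (sale 22): sell min(22,0)=0. stock: 0 - 0 = 0. total_sold = 39
  Event 4 (sale 6): sell min(6,0)=0. stock: 0 - 0 = 0. total_sold = 39
  Event 5 (sale 12): sell min(12,0)=0. stock: 0 - 0 = 0. total_sold = 39
  Event 6 (sale 12): sell min(12,0)=0. stock: 0 - 0 = 0. total_sold = 39
Final: stock = 0, total_sold = 39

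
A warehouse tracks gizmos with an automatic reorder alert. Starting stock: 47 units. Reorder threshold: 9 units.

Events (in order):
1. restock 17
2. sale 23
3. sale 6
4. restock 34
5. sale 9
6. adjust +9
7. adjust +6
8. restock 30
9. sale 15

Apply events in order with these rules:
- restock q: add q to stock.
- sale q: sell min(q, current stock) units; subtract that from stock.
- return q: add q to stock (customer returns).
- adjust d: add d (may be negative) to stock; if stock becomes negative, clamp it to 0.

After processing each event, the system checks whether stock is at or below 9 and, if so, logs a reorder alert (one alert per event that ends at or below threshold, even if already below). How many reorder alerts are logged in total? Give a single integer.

Processing events:
Start: stock = 47
  Event 1 (restock 17): 47 + 17 = 64
  Event 2 (sale 23): sell min(23,64)=23. stock: 64 - 23 = 41. total_sold = 23
  Event 3 (sale 6): sell min(6,41)=6. stock: 41 - 6 = 35. total_sold = 29
  Event 4 (restock 34): 35 + 34 = 69
  Event 5 (sale 9): sell min(9,69)=9. stock: 69 - 9 = 60. total_sold = 38
  Event 6 (adjust +9): 60 + 9 = 69
  Event 7 (adjust +6): 69 + 6 = 75
  Event 8 (restock 30): 75 + 30 = 105
  Event 9 (sale 15): sell min(15,105)=15. stock: 105 - 15 = 90. total_sold = 53
Final: stock = 90, total_sold = 53

Checking against threshold 9:
  After event 1: stock=64 > 9
  After event 2: stock=41 > 9
  After event 3: stock=35 > 9
  After event 4: stock=69 > 9
  After event 5: stock=60 > 9
  After event 6: stock=69 > 9
  After event 7: stock=75 > 9
  After event 8: stock=105 > 9
  After event 9: stock=90 > 9
Alert events: []. Count = 0

Answer: 0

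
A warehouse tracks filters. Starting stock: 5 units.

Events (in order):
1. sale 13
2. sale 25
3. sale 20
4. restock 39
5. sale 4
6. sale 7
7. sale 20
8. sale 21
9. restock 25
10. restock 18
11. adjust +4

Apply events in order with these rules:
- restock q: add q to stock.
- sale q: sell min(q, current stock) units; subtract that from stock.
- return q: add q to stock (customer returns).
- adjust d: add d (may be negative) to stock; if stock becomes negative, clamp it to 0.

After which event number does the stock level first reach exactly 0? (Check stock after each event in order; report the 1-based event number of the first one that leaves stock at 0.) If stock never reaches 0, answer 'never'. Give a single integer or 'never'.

Answer: 1

Derivation:
Processing events:
Start: stock = 5
  Event 1 (sale 13): sell min(13,5)=5. stock: 5 - 5 = 0. total_sold = 5
  Event 2 (sale 25): sell min(25,0)=0. stock: 0 - 0 = 0. total_sold = 5
  Event 3 (sale 20): sell min(20,0)=0. stock: 0 - 0 = 0. total_sold = 5
  Event 4 (restock 39): 0 + 39 = 39
  Event 5 (sale 4): sell min(4,39)=4. stock: 39 - 4 = 35. total_sold = 9
  Event 6 (sale 7): sell min(7,35)=7. stock: 35 - 7 = 28. total_sold = 16
  Event 7 (sale 20): sell min(20,28)=20. stock: 28 - 20 = 8. total_sold = 36
  Event 8 (sale 21): sell min(21,8)=8. stock: 8 - 8 = 0. total_sold = 44
  Event 9 (restock 25): 0 + 25 = 25
  Event 10 (restock 18): 25 + 18 = 43
  Event 11 (adjust +4): 43 + 4 = 47
Final: stock = 47, total_sold = 44

First zero at event 1.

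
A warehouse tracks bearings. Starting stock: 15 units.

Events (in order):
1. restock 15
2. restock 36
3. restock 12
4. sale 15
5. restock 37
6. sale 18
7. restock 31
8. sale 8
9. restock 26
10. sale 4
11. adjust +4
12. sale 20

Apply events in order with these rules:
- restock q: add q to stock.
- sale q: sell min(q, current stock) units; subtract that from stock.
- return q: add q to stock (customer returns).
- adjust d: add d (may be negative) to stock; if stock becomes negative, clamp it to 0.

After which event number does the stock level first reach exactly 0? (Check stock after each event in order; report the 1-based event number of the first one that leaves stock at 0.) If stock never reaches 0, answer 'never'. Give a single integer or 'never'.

Processing events:
Start: stock = 15
  Event 1 (restock 15): 15 + 15 = 30
  Event 2 (restock 36): 30 + 36 = 66
  Event 3 (restock 12): 66 + 12 = 78
  Event 4 (sale 15): sell min(15,78)=15. stock: 78 - 15 = 63. total_sold = 15
  Event 5 (restock 37): 63 + 37 = 100
  Event 6 (sale 18): sell min(18,100)=18. stock: 100 - 18 = 82. total_sold = 33
  Event 7 (restock 31): 82 + 31 = 113
  Event 8 (sale 8): sell min(8,113)=8. stock: 113 - 8 = 105. total_sold = 41
  Event 9 (restock 26): 105 + 26 = 131
  Event 10 (sale 4): sell min(4,131)=4. stock: 131 - 4 = 127. total_sold = 45
  Event 11 (adjust +4): 127 + 4 = 131
  Event 12 (sale 20): sell min(20,131)=20. stock: 131 - 20 = 111. total_sold = 65
Final: stock = 111, total_sold = 65

Stock never reaches 0.

Answer: never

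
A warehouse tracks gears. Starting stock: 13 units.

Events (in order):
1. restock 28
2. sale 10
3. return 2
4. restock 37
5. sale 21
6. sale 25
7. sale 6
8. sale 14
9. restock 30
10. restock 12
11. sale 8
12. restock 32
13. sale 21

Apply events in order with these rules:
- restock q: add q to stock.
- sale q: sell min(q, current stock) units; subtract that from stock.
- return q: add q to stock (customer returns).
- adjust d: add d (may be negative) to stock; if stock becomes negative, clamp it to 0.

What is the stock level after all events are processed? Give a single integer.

Processing events:
Start: stock = 13
  Event 1 (restock 28): 13 + 28 = 41
  Event 2 (sale 10): sell min(10,41)=10. stock: 41 - 10 = 31. total_sold = 10
  Event 3 (return 2): 31 + 2 = 33
  Event 4 (restock 37): 33 + 37 = 70
  Event 5 (sale 21): sell min(21,70)=21. stock: 70 - 21 = 49. total_sold = 31
  Event 6 (sale 25): sell min(25,49)=25. stock: 49 - 25 = 24. total_sold = 56
  Event 7 (sale 6): sell min(6,24)=6. stock: 24 - 6 = 18. total_sold = 62
  Event 8 (sale 14): sell min(14,18)=14. stock: 18 - 14 = 4. total_sold = 76
  Event 9 (restock 30): 4 + 30 = 34
  Event 10 (restock 12): 34 + 12 = 46
  Event 11 (sale 8): sell min(8,46)=8. stock: 46 - 8 = 38. total_sold = 84
  Event 12 (restock 32): 38 + 32 = 70
  Event 13 (sale 21): sell min(21,70)=21. stock: 70 - 21 = 49. total_sold = 105
Final: stock = 49, total_sold = 105

Answer: 49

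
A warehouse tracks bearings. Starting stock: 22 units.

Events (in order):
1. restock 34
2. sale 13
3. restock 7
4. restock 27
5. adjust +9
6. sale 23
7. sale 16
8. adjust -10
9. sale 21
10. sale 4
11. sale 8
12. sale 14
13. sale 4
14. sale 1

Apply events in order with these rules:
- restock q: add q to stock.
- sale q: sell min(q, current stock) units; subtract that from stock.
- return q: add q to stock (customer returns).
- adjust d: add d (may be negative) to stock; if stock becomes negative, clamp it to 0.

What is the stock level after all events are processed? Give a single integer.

Answer: 0

Derivation:
Processing events:
Start: stock = 22
  Event 1 (restock 34): 22 + 34 = 56
  Event 2 (sale 13): sell min(13,56)=13. stock: 56 - 13 = 43. total_sold = 13
  Event 3 (restock 7): 43 + 7 = 50
  Event 4 (restock 27): 50 + 27 = 77
  Event 5 (adjust +9): 77 + 9 = 86
  Event 6 (sale 23): sell min(23,86)=23. stock: 86 - 23 = 63. total_sold = 36
  Event 7 (sale 16): sell min(16,63)=16. stock: 63 - 16 = 47. total_sold = 52
  Event 8 (adjust -10): 47 + -10 = 37
  Event 9 (sale 21): sell min(21,37)=21. stock: 37 - 21 = 16. total_sold = 73
  Event 10 (sale 4): sell min(4,16)=4. stock: 16 - 4 = 12. total_sold = 77
  Event 11 (sale 8): sell min(8,12)=8. stock: 12 - 8 = 4. total_sold = 85
  Event 12 (sale 14): sell min(14,4)=4. stock: 4 - 4 = 0. total_sold = 89
  Event 13 (sale 4): sell min(4,0)=0. stock: 0 - 0 = 0. total_sold = 89
  Event 14 (sale 1): sell min(1,0)=0. stock: 0 - 0 = 0. total_sold = 89
Final: stock = 0, total_sold = 89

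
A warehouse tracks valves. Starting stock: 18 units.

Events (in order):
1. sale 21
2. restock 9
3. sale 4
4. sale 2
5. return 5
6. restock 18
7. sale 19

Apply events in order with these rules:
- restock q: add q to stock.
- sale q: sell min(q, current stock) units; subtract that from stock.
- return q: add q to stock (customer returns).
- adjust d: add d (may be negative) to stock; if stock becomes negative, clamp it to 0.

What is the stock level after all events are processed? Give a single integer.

Answer: 7

Derivation:
Processing events:
Start: stock = 18
  Event 1 (sale 21): sell min(21,18)=18. stock: 18 - 18 = 0. total_sold = 18
  Event 2 (restock 9): 0 + 9 = 9
  Event 3 (sale 4): sell min(4,9)=4. stock: 9 - 4 = 5. total_sold = 22
  Event 4 (sale 2): sell min(2,5)=2. stock: 5 - 2 = 3. total_sold = 24
  Event 5 (return 5): 3 + 5 = 8
  Event 6 (restock 18): 8 + 18 = 26
  Event 7 (sale 19): sell min(19,26)=19. stock: 26 - 19 = 7. total_sold = 43
Final: stock = 7, total_sold = 43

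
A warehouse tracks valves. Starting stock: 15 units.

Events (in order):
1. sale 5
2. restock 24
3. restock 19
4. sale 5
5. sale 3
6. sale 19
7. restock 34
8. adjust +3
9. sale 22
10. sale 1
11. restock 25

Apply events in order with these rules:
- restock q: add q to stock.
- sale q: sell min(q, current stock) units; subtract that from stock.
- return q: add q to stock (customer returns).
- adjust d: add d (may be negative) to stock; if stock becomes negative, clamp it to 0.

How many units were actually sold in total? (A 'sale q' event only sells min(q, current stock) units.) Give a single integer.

Processing events:
Start: stock = 15
  Event 1 (sale 5): sell min(5,15)=5. stock: 15 - 5 = 10. total_sold = 5
  Event 2 (restock 24): 10 + 24 = 34
  Event 3 (restock 19): 34 + 19 = 53
  Event 4 (sale 5): sell min(5,53)=5. stock: 53 - 5 = 48. total_sold = 10
  Event 5 (sale 3): sell min(3,48)=3. stock: 48 - 3 = 45. total_sold = 13
  Event 6 (sale 19): sell min(19,45)=19. stock: 45 - 19 = 26. total_sold = 32
  Event 7 (restock 34): 26 + 34 = 60
  Event 8 (adjust +3): 60 + 3 = 63
  Event 9 (sale 22): sell min(22,63)=22. stock: 63 - 22 = 41. total_sold = 54
  Event 10 (sale 1): sell min(1,41)=1. stock: 41 - 1 = 40. total_sold = 55
  Event 11 (restock 25): 40 + 25 = 65
Final: stock = 65, total_sold = 55

Answer: 55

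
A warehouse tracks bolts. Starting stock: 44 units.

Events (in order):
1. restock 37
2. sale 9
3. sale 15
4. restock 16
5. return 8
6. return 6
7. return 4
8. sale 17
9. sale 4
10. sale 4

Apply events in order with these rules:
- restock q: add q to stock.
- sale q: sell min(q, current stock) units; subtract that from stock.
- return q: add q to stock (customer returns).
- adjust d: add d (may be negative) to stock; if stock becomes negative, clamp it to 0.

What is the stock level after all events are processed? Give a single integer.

Processing events:
Start: stock = 44
  Event 1 (restock 37): 44 + 37 = 81
  Event 2 (sale 9): sell min(9,81)=9. stock: 81 - 9 = 72. total_sold = 9
  Event 3 (sale 15): sell min(15,72)=15. stock: 72 - 15 = 57. total_sold = 24
  Event 4 (restock 16): 57 + 16 = 73
  Event 5 (return 8): 73 + 8 = 81
  Event 6 (return 6): 81 + 6 = 87
  Event 7 (return 4): 87 + 4 = 91
  Event 8 (sale 17): sell min(17,91)=17. stock: 91 - 17 = 74. total_sold = 41
  Event 9 (sale 4): sell min(4,74)=4. stock: 74 - 4 = 70. total_sold = 45
  Event 10 (sale 4): sell min(4,70)=4. stock: 70 - 4 = 66. total_sold = 49
Final: stock = 66, total_sold = 49

Answer: 66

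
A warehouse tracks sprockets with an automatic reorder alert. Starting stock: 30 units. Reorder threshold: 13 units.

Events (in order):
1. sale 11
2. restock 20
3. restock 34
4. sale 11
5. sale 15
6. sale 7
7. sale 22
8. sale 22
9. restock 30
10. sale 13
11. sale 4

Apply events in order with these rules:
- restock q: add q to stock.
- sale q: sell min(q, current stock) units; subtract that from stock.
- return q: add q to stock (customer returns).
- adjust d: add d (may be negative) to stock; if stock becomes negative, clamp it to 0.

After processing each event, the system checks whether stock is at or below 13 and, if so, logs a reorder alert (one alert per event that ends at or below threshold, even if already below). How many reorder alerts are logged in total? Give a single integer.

Answer: 2

Derivation:
Processing events:
Start: stock = 30
  Event 1 (sale 11): sell min(11,30)=11. stock: 30 - 11 = 19. total_sold = 11
  Event 2 (restock 20): 19 + 20 = 39
  Event 3 (restock 34): 39 + 34 = 73
  Event 4 (sale 11): sell min(11,73)=11. stock: 73 - 11 = 62. total_sold = 22
  Event 5 (sale 15): sell min(15,62)=15. stock: 62 - 15 = 47. total_sold = 37
  Event 6 (sale 7): sell min(7,47)=7. stock: 47 - 7 = 40. total_sold = 44
  Event 7 (sale 22): sell min(22,40)=22. stock: 40 - 22 = 18. total_sold = 66
  Event 8 (sale 22): sell min(22,18)=18. stock: 18 - 18 = 0. total_sold = 84
  Event 9 (restock 30): 0 + 30 = 30
  Event 10 (sale 13): sell min(13,30)=13. stock: 30 - 13 = 17. total_sold = 97
  Event 11 (sale 4): sell min(4,17)=4. stock: 17 - 4 = 13. total_sold = 101
Final: stock = 13, total_sold = 101

Checking against threshold 13:
  After event 1: stock=19 > 13
  After event 2: stock=39 > 13
  After event 3: stock=73 > 13
  After event 4: stock=62 > 13
  After event 5: stock=47 > 13
  After event 6: stock=40 > 13
  After event 7: stock=18 > 13
  After event 8: stock=0 <= 13 -> ALERT
  After event 9: stock=30 > 13
  After event 10: stock=17 > 13
  After event 11: stock=13 <= 13 -> ALERT
Alert events: [8, 11]. Count = 2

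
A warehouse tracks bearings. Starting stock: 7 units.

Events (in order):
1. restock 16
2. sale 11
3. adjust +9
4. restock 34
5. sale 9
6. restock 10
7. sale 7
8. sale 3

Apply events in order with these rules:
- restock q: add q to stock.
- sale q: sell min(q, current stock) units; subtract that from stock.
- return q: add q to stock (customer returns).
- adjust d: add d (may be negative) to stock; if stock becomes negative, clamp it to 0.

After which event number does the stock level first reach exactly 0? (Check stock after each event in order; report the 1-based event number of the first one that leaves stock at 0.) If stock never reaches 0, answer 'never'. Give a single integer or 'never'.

Processing events:
Start: stock = 7
  Event 1 (restock 16): 7 + 16 = 23
  Event 2 (sale 11): sell min(11,23)=11. stock: 23 - 11 = 12. total_sold = 11
  Event 3 (adjust +9): 12 + 9 = 21
  Event 4 (restock 34): 21 + 34 = 55
  Event 5 (sale 9): sell min(9,55)=9. stock: 55 - 9 = 46. total_sold = 20
  Event 6 (restock 10): 46 + 10 = 56
  Event 7 (sale 7): sell min(7,56)=7. stock: 56 - 7 = 49. total_sold = 27
  Event 8 (sale 3): sell min(3,49)=3. stock: 49 - 3 = 46. total_sold = 30
Final: stock = 46, total_sold = 30

Stock never reaches 0.

Answer: never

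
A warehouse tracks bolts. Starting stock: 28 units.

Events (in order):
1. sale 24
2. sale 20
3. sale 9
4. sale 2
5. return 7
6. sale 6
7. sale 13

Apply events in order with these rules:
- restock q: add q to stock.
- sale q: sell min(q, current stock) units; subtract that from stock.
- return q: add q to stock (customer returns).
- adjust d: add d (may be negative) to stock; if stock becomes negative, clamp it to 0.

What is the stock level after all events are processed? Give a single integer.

Processing events:
Start: stock = 28
  Event 1 (sale 24): sell min(24,28)=24. stock: 28 - 24 = 4. total_sold = 24
  Event 2 (sale 20): sell min(20,4)=4. stock: 4 - 4 = 0. total_sold = 28
  Event 3 (sale 9): sell min(9,0)=0. stock: 0 - 0 = 0. total_sold = 28
  Event 4 (sale 2): sell min(2,0)=0. stock: 0 - 0 = 0. total_sold = 28
  Event 5 (return 7): 0 + 7 = 7
  Event 6 (sale 6): sell min(6,7)=6. stock: 7 - 6 = 1. total_sold = 34
  Event 7 (sale 13): sell min(13,1)=1. stock: 1 - 1 = 0. total_sold = 35
Final: stock = 0, total_sold = 35

Answer: 0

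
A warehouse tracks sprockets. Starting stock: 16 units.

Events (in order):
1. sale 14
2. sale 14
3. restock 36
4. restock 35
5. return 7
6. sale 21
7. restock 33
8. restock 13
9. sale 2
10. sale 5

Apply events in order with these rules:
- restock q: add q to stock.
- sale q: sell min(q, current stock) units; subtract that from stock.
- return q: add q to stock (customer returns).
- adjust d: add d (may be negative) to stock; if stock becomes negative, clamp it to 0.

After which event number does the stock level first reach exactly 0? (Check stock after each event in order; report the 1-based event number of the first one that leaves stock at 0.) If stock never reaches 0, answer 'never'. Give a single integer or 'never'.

Answer: 2

Derivation:
Processing events:
Start: stock = 16
  Event 1 (sale 14): sell min(14,16)=14. stock: 16 - 14 = 2. total_sold = 14
  Event 2 (sale 14): sell min(14,2)=2. stock: 2 - 2 = 0. total_sold = 16
  Event 3 (restock 36): 0 + 36 = 36
  Event 4 (restock 35): 36 + 35 = 71
  Event 5 (return 7): 71 + 7 = 78
  Event 6 (sale 21): sell min(21,78)=21. stock: 78 - 21 = 57. total_sold = 37
  Event 7 (restock 33): 57 + 33 = 90
  Event 8 (restock 13): 90 + 13 = 103
  Event 9 (sale 2): sell min(2,103)=2. stock: 103 - 2 = 101. total_sold = 39
  Event 10 (sale 5): sell min(5,101)=5. stock: 101 - 5 = 96. total_sold = 44
Final: stock = 96, total_sold = 44

First zero at event 2.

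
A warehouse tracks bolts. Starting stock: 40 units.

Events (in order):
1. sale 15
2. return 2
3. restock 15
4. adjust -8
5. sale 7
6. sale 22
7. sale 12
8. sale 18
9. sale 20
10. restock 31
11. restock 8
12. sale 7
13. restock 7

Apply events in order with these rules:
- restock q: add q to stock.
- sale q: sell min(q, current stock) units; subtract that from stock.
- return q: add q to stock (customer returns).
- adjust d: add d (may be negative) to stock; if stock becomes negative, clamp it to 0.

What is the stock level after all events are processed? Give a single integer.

Processing events:
Start: stock = 40
  Event 1 (sale 15): sell min(15,40)=15. stock: 40 - 15 = 25. total_sold = 15
  Event 2 (return 2): 25 + 2 = 27
  Event 3 (restock 15): 27 + 15 = 42
  Event 4 (adjust -8): 42 + -8 = 34
  Event 5 (sale 7): sell min(7,34)=7. stock: 34 - 7 = 27. total_sold = 22
  Event 6 (sale 22): sell min(22,27)=22. stock: 27 - 22 = 5. total_sold = 44
  Event 7 (sale 12): sell min(12,5)=5. stock: 5 - 5 = 0. total_sold = 49
  Event 8 (sale 18): sell min(18,0)=0. stock: 0 - 0 = 0. total_sold = 49
  Event 9 (sale 20): sell min(20,0)=0. stock: 0 - 0 = 0. total_sold = 49
  Event 10 (restock 31): 0 + 31 = 31
  Event 11 (restock 8): 31 + 8 = 39
  Event 12 (sale 7): sell min(7,39)=7. stock: 39 - 7 = 32. total_sold = 56
  Event 13 (restock 7): 32 + 7 = 39
Final: stock = 39, total_sold = 56

Answer: 39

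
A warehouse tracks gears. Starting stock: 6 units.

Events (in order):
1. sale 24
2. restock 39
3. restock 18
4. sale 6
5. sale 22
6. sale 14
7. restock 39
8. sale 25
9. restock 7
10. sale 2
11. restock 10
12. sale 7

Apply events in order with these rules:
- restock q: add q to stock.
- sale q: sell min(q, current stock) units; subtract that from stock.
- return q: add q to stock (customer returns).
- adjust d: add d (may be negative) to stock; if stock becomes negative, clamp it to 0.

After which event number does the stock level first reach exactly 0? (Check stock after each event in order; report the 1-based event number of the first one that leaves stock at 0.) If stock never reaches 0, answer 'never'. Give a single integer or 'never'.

Answer: 1

Derivation:
Processing events:
Start: stock = 6
  Event 1 (sale 24): sell min(24,6)=6. stock: 6 - 6 = 0. total_sold = 6
  Event 2 (restock 39): 0 + 39 = 39
  Event 3 (restock 18): 39 + 18 = 57
  Event 4 (sale 6): sell min(6,57)=6. stock: 57 - 6 = 51. total_sold = 12
  Event 5 (sale 22): sell min(22,51)=22. stock: 51 - 22 = 29. total_sold = 34
  Event 6 (sale 14): sell min(14,29)=14. stock: 29 - 14 = 15. total_sold = 48
  Event 7 (restock 39): 15 + 39 = 54
  Event 8 (sale 25): sell min(25,54)=25. stock: 54 - 25 = 29. total_sold = 73
  Event 9 (restock 7): 29 + 7 = 36
  Event 10 (sale 2): sell min(2,36)=2. stock: 36 - 2 = 34. total_sold = 75
  Event 11 (restock 10): 34 + 10 = 44
  Event 12 (sale 7): sell min(7,44)=7. stock: 44 - 7 = 37. total_sold = 82
Final: stock = 37, total_sold = 82

First zero at event 1.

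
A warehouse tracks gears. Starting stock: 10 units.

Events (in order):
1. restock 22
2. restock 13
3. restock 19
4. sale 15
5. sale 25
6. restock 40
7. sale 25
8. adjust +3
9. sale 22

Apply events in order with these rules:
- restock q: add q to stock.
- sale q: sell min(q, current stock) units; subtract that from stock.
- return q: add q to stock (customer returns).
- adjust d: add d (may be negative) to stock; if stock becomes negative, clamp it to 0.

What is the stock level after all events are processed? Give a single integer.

Processing events:
Start: stock = 10
  Event 1 (restock 22): 10 + 22 = 32
  Event 2 (restock 13): 32 + 13 = 45
  Event 3 (restock 19): 45 + 19 = 64
  Event 4 (sale 15): sell min(15,64)=15. stock: 64 - 15 = 49. total_sold = 15
  Event 5 (sale 25): sell min(25,49)=25. stock: 49 - 25 = 24. total_sold = 40
  Event 6 (restock 40): 24 + 40 = 64
  Event 7 (sale 25): sell min(25,64)=25. stock: 64 - 25 = 39. total_sold = 65
  Event 8 (adjust +3): 39 + 3 = 42
  Event 9 (sale 22): sell min(22,42)=22. stock: 42 - 22 = 20. total_sold = 87
Final: stock = 20, total_sold = 87

Answer: 20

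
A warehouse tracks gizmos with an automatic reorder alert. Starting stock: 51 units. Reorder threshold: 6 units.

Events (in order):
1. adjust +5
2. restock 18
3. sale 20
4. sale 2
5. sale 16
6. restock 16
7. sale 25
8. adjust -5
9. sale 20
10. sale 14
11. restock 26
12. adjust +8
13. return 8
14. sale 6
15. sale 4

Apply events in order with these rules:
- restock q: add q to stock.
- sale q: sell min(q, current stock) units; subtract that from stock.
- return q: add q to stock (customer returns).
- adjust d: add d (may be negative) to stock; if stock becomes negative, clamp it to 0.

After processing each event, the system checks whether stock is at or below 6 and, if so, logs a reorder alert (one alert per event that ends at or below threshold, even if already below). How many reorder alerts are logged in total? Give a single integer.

Answer: 2

Derivation:
Processing events:
Start: stock = 51
  Event 1 (adjust +5): 51 + 5 = 56
  Event 2 (restock 18): 56 + 18 = 74
  Event 3 (sale 20): sell min(20,74)=20. stock: 74 - 20 = 54. total_sold = 20
  Event 4 (sale 2): sell min(2,54)=2. stock: 54 - 2 = 52. total_sold = 22
  Event 5 (sale 16): sell min(16,52)=16. stock: 52 - 16 = 36. total_sold = 38
  Event 6 (restock 16): 36 + 16 = 52
  Event 7 (sale 25): sell min(25,52)=25. stock: 52 - 25 = 27. total_sold = 63
  Event 8 (adjust -5): 27 + -5 = 22
  Event 9 (sale 20): sell min(20,22)=20. stock: 22 - 20 = 2. total_sold = 83
  Event 10 (sale 14): sell min(14,2)=2. stock: 2 - 2 = 0. total_sold = 85
  Event 11 (restock 26): 0 + 26 = 26
  Event 12 (adjust +8): 26 + 8 = 34
  Event 13 (return 8): 34 + 8 = 42
  Event 14 (sale 6): sell min(6,42)=6. stock: 42 - 6 = 36. total_sold = 91
  Event 15 (sale 4): sell min(4,36)=4. stock: 36 - 4 = 32. total_sold = 95
Final: stock = 32, total_sold = 95

Checking against threshold 6:
  After event 1: stock=56 > 6
  After event 2: stock=74 > 6
  After event 3: stock=54 > 6
  After event 4: stock=52 > 6
  After event 5: stock=36 > 6
  After event 6: stock=52 > 6
  After event 7: stock=27 > 6
  After event 8: stock=22 > 6
  After event 9: stock=2 <= 6 -> ALERT
  After event 10: stock=0 <= 6 -> ALERT
  After event 11: stock=26 > 6
  After event 12: stock=34 > 6
  After event 13: stock=42 > 6
  After event 14: stock=36 > 6
  After event 15: stock=32 > 6
Alert events: [9, 10]. Count = 2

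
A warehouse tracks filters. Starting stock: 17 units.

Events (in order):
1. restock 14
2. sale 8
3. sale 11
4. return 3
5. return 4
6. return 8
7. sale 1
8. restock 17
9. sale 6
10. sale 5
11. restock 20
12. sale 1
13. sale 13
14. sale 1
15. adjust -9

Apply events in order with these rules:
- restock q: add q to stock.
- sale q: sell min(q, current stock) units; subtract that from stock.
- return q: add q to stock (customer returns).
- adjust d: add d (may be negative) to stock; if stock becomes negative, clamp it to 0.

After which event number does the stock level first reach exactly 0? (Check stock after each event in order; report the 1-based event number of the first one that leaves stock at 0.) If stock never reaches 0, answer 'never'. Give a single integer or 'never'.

Answer: never

Derivation:
Processing events:
Start: stock = 17
  Event 1 (restock 14): 17 + 14 = 31
  Event 2 (sale 8): sell min(8,31)=8. stock: 31 - 8 = 23. total_sold = 8
  Event 3 (sale 11): sell min(11,23)=11. stock: 23 - 11 = 12. total_sold = 19
  Event 4 (return 3): 12 + 3 = 15
  Event 5 (return 4): 15 + 4 = 19
  Event 6 (return 8): 19 + 8 = 27
  Event 7 (sale 1): sell min(1,27)=1. stock: 27 - 1 = 26. total_sold = 20
  Event 8 (restock 17): 26 + 17 = 43
  Event 9 (sale 6): sell min(6,43)=6. stock: 43 - 6 = 37. total_sold = 26
  Event 10 (sale 5): sell min(5,37)=5. stock: 37 - 5 = 32. total_sold = 31
  Event 11 (restock 20): 32 + 20 = 52
  Event 12 (sale 1): sell min(1,52)=1. stock: 52 - 1 = 51. total_sold = 32
  Event 13 (sale 13): sell min(13,51)=13. stock: 51 - 13 = 38. total_sold = 45
  Event 14 (sale 1): sell min(1,38)=1. stock: 38 - 1 = 37. total_sold = 46
  Event 15 (adjust -9): 37 + -9 = 28
Final: stock = 28, total_sold = 46

Stock never reaches 0.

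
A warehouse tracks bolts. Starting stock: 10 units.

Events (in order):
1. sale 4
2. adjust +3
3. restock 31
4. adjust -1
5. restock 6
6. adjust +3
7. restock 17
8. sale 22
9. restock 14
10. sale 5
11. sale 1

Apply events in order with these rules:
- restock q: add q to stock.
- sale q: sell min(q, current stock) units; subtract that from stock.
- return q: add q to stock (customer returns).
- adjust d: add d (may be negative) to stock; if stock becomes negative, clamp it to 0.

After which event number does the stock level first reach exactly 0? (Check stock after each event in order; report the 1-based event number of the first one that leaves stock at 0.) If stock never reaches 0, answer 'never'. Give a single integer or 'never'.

Answer: never

Derivation:
Processing events:
Start: stock = 10
  Event 1 (sale 4): sell min(4,10)=4. stock: 10 - 4 = 6. total_sold = 4
  Event 2 (adjust +3): 6 + 3 = 9
  Event 3 (restock 31): 9 + 31 = 40
  Event 4 (adjust -1): 40 + -1 = 39
  Event 5 (restock 6): 39 + 6 = 45
  Event 6 (adjust +3): 45 + 3 = 48
  Event 7 (restock 17): 48 + 17 = 65
  Event 8 (sale 22): sell min(22,65)=22. stock: 65 - 22 = 43. total_sold = 26
  Event 9 (restock 14): 43 + 14 = 57
  Event 10 (sale 5): sell min(5,57)=5. stock: 57 - 5 = 52. total_sold = 31
  Event 11 (sale 1): sell min(1,52)=1. stock: 52 - 1 = 51. total_sold = 32
Final: stock = 51, total_sold = 32

Stock never reaches 0.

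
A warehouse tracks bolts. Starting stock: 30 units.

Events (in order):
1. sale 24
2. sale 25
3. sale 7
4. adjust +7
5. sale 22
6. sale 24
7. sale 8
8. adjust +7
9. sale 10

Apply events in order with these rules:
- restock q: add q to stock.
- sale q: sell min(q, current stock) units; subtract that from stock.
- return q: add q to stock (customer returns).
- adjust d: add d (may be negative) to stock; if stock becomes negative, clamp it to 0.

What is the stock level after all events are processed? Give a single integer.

Processing events:
Start: stock = 30
  Event 1 (sale 24): sell min(24,30)=24. stock: 30 - 24 = 6. total_sold = 24
  Event 2 (sale 25): sell min(25,6)=6. stock: 6 - 6 = 0. total_sold = 30
  Event 3 (sale 7): sell min(7,0)=0. stock: 0 - 0 = 0. total_sold = 30
  Event 4 (adjust +7): 0 + 7 = 7
  Event 5 (sale 22): sell min(22,7)=7. stock: 7 - 7 = 0. total_sold = 37
  Event 6 (sale 24): sell min(24,0)=0. stock: 0 - 0 = 0. total_sold = 37
  Event 7 (sale 8): sell min(8,0)=0. stock: 0 - 0 = 0. total_sold = 37
  Event 8 (adjust +7): 0 + 7 = 7
  Event 9 (sale 10): sell min(10,7)=7. stock: 7 - 7 = 0. total_sold = 44
Final: stock = 0, total_sold = 44

Answer: 0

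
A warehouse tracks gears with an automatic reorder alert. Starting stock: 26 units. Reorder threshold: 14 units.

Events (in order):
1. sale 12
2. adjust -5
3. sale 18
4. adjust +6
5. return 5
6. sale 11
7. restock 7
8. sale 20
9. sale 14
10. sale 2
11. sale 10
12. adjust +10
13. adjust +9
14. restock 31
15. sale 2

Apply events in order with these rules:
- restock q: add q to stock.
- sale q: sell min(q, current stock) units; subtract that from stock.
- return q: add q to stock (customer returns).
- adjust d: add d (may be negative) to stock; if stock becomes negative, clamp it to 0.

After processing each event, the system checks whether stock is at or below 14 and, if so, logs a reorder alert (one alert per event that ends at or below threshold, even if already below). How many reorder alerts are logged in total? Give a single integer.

Answer: 12

Derivation:
Processing events:
Start: stock = 26
  Event 1 (sale 12): sell min(12,26)=12. stock: 26 - 12 = 14. total_sold = 12
  Event 2 (adjust -5): 14 + -5 = 9
  Event 3 (sale 18): sell min(18,9)=9. stock: 9 - 9 = 0. total_sold = 21
  Event 4 (adjust +6): 0 + 6 = 6
  Event 5 (return 5): 6 + 5 = 11
  Event 6 (sale 11): sell min(11,11)=11. stock: 11 - 11 = 0. total_sold = 32
  Event 7 (restock 7): 0 + 7 = 7
  Event 8 (sale 20): sell min(20,7)=7. stock: 7 - 7 = 0. total_sold = 39
  Event 9 (sale 14): sell min(14,0)=0. stock: 0 - 0 = 0. total_sold = 39
  Event 10 (sale 2): sell min(2,0)=0. stock: 0 - 0 = 0. total_sold = 39
  Event 11 (sale 10): sell min(10,0)=0. stock: 0 - 0 = 0. total_sold = 39
  Event 12 (adjust +10): 0 + 10 = 10
  Event 13 (adjust +9): 10 + 9 = 19
  Event 14 (restock 31): 19 + 31 = 50
  Event 15 (sale 2): sell min(2,50)=2. stock: 50 - 2 = 48. total_sold = 41
Final: stock = 48, total_sold = 41

Checking against threshold 14:
  After event 1: stock=14 <= 14 -> ALERT
  After event 2: stock=9 <= 14 -> ALERT
  After event 3: stock=0 <= 14 -> ALERT
  After event 4: stock=6 <= 14 -> ALERT
  After event 5: stock=11 <= 14 -> ALERT
  After event 6: stock=0 <= 14 -> ALERT
  After event 7: stock=7 <= 14 -> ALERT
  After event 8: stock=0 <= 14 -> ALERT
  After event 9: stock=0 <= 14 -> ALERT
  After event 10: stock=0 <= 14 -> ALERT
  After event 11: stock=0 <= 14 -> ALERT
  After event 12: stock=10 <= 14 -> ALERT
  After event 13: stock=19 > 14
  After event 14: stock=50 > 14
  After event 15: stock=48 > 14
Alert events: [1, 2, 3, 4, 5, 6, 7, 8, 9, 10, 11, 12]. Count = 12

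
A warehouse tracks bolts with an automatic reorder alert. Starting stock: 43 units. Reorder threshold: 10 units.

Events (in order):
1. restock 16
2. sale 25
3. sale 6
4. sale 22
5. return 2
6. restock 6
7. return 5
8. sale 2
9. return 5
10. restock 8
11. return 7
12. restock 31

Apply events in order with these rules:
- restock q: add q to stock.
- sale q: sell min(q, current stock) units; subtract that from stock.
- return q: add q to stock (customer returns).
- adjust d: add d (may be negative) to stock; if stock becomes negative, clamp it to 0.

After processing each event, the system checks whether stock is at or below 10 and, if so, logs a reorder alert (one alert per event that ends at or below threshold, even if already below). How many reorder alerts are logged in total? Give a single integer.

Answer: 2

Derivation:
Processing events:
Start: stock = 43
  Event 1 (restock 16): 43 + 16 = 59
  Event 2 (sale 25): sell min(25,59)=25. stock: 59 - 25 = 34. total_sold = 25
  Event 3 (sale 6): sell min(6,34)=6. stock: 34 - 6 = 28. total_sold = 31
  Event 4 (sale 22): sell min(22,28)=22. stock: 28 - 22 = 6. total_sold = 53
  Event 5 (return 2): 6 + 2 = 8
  Event 6 (restock 6): 8 + 6 = 14
  Event 7 (return 5): 14 + 5 = 19
  Event 8 (sale 2): sell min(2,19)=2. stock: 19 - 2 = 17. total_sold = 55
  Event 9 (return 5): 17 + 5 = 22
  Event 10 (restock 8): 22 + 8 = 30
  Event 11 (return 7): 30 + 7 = 37
  Event 12 (restock 31): 37 + 31 = 68
Final: stock = 68, total_sold = 55

Checking against threshold 10:
  After event 1: stock=59 > 10
  After event 2: stock=34 > 10
  After event 3: stock=28 > 10
  After event 4: stock=6 <= 10 -> ALERT
  After event 5: stock=8 <= 10 -> ALERT
  After event 6: stock=14 > 10
  After event 7: stock=19 > 10
  After event 8: stock=17 > 10
  After event 9: stock=22 > 10
  After event 10: stock=30 > 10
  After event 11: stock=37 > 10
  After event 12: stock=68 > 10
Alert events: [4, 5]. Count = 2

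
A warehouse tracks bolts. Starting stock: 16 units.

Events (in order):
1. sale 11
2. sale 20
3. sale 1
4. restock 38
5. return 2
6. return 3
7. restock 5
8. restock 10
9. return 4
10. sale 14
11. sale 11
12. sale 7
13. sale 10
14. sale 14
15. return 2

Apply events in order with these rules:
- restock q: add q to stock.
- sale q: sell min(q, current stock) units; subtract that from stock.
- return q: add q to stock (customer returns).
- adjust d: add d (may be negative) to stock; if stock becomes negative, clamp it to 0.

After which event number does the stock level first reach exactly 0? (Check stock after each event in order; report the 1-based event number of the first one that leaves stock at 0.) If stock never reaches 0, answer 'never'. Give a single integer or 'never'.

Processing events:
Start: stock = 16
  Event 1 (sale 11): sell min(11,16)=11. stock: 16 - 11 = 5. total_sold = 11
  Event 2 (sale 20): sell min(20,5)=5. stock: 5 - 5 = 0. total_sold = 16
  Event 3 (sale 1): sell min(1,0)=0. stock: 0 - 0 = 0. total_sold = 16
  Event 4 (restock 38): 0 + 38 = 38
  Event 5 (return 2): 38 + 2 = 40
  Event 6 (return 3): 40 + 3 = 43
  Event 7 (restock 5): 43 + 5 = 48
  Event 8 (restock 10): 48 + 10 = 58
  Event 9 (return 4): 58 + 4 = 62
  Event 10 (sale 14): sell min(14,62)=14. stock: 62 - 14 = 48. total_sold = 30
  Event 11 (sale 11): sell min(11,48)=11. stock: 48 - 11 = 37. total_sold = 41
  Event 12 (sale 7): sell min(7,37)=7. stock: 37 - 7 = 30. total_sold = 48
  Event 13 (sale 10): sell min(10,30)=10. stock: 30 - 10 = 20. total_sold = 58
  Event 14 (sale 14): sell min(14,20)=14. stock: 20 - 14 = 6. total_sold = 72
  Event 15 (return 2): 6 + 2 = 8
Final: stock = 8, total_sold = 72

First zero at event 2.

Answer: 2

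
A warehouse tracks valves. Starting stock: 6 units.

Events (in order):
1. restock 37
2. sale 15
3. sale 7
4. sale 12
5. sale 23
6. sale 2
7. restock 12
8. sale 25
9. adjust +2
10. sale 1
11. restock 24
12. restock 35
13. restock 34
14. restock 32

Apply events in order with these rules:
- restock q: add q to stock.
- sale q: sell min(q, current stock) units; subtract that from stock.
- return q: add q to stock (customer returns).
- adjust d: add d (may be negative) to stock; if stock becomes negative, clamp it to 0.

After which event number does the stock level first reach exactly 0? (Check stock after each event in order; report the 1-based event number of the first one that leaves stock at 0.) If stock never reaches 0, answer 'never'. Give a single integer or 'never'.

Processing events:
Start: stock = 6
  Event 1 (restock 37): 6 + 37 = 43
  Event 2 (sale 15): sell min(15,43)=15. stock: 43 - 15 = 28. total_sold = 15
  Event 3 (sale 7): sell min(7,28)=7. stock: 28 - 7 = 21. total_sold = 22
  Event 4 (sale 12): sell min(12,21)=12. stock: 21 - 12 = 9. total_sold = 34
  Event 5 (sale 23): sell min(23,9)=9. stock: 9 - 9 = 0. total_sold = 43
  Event 6 (sale 2): sell min(2,0)=0. stock: 0 - 0 = 0. total_sold = 43
  Event 7 (restock 12): 0 + 12 = 12
  Event 8 (sale 25): sell min(25,12)=12. stock: 12 - 12 = 0. total_sold = 55
  Event 9 (adjust +2): 0 + 2 = 2
  Event 10 (sale 1): sell min(1,2)=1. stock: 2 - 1 = 1. total_sold = 56
  Event 11 (restock 24): 1 + 24 = 25
  Event 12 (restock 35): 25 + 35 = 60
  Event 13 (restock 34): 60 + 34 = 94
  Event 14 (restock 32): 94 + 32 = 126
Final: stock = 126, total_sold = 56

First zero at event 5.

Answer: 5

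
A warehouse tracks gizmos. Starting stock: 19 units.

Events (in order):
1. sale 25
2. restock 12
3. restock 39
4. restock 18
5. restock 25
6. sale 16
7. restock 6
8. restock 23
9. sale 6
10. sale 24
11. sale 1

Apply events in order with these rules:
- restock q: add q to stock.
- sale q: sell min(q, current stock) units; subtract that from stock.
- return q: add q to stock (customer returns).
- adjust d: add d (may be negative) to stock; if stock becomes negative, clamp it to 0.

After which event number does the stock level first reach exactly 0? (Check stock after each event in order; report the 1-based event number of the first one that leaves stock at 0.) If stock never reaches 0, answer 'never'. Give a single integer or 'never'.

Processing events:
Start: stock = 19
  Event 1 (sale 25): sell min(25,19)=19. stock: 19 - 19 = 0. total_sold = 19
  Event 2 (restock 12): 0 + 12 = 12
  Event 3 (restock 39): 12 + 39 = 51
  Event 4 (restock 18): 51 + 18 = 69
  Event 5 (restock 25): 69 + 25 = 94
  Event 6 (sale 16): sell min(16,94)=16. stock: 94 - 16 = 78. total_sold = 35
  Event 7 (restock 6): 78 + 6 = 84
  Event 8 (restock 23): 84 + 23 = 107
  Event 9 (sale 6): sell min(6,107)=6. stock: 107 - 6 = 101. total_sold = 41
  Event 10 (sale 24): sell min(24,101)=24. stock: 101 - 24 = 77. total_sold = 65
  Event 11 (sale 1): sell min(1,77)=1. stock: 77 - 1 = 76. total_sold = 66
Final: stock = 76, total_sold = 66

First zero at event 1.

Answer: 1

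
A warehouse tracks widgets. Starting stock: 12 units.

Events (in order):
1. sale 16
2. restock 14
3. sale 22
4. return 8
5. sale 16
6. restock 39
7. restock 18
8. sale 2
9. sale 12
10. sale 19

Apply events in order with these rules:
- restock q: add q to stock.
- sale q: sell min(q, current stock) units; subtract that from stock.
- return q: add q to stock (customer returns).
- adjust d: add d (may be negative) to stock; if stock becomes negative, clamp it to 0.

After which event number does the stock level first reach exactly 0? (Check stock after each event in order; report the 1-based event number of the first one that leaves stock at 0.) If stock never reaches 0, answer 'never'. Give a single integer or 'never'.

Answer: 1

Derivation:
Processing events:
Start: stock = 12
  Event 1 (sale 16): sell min(16,12)=12. stock: 12 - 12 = 0. total_sold = 12
  Event 2 (restock 14): 0 + 14 = 14
  Event 3 (sale 22): sell min(22,14)=14. stock: 14 - 14 = 0. total_sold = 26
  Event 4 (return 8): 0 + 8 = 8
  Event 5 (sale 16): sell min(16,8)=8. stock: 8 - 8 = 0. total_sold = 34
  Event 6 (restock 39): 0 + 39 = 39
  Event 7 (restock 18): 39 + 18 = 57
  Event 8 (sale 2): sell min(2,57)=2. stock: 57 - 2 = 55. total_sold = 36
  Event 9 (sale 12): sell min(12,55)=12. stock: 55 - 12 = 43. total_sold = 48
  Event 10 (sale 19): sell min(19,43)=19. stock: 43 - 19 = 24. total_sold = 67
Final: stock = 24, total_sold = 67

First zero at event 1.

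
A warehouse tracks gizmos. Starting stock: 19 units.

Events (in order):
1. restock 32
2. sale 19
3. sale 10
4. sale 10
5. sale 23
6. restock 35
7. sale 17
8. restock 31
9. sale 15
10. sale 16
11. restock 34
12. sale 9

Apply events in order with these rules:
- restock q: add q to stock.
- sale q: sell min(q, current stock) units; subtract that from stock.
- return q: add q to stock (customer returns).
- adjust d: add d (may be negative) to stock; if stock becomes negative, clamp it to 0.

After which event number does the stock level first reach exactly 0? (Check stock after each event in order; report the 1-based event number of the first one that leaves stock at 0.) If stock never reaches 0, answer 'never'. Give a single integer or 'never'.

Answer: 5

Derivation:
Processing events:
Start: stock = 19
  Event 1 (restock 32): 19 + 32 = 51
  Event 2 (sale 19): sell min(19,51)=19. stock: 51 - 19 = 32. total_sold = 19
  Event 3 (sale 10): sell min(10,32)=10. stock: 32 - 10 = 22. total_sold = 29
  Event 4 (sale 10): sell min(10,22)=10. stock: 22 - 10 = 12. total_sold = 39
  Event 5 (sale 23): sell min(23,12)=12. stock: 12 - 12 = 0. total_sold = 51
  Event 6 (restock 35): 0 + 35 = 35
  Event 7 (sale 17): sell min(17,35)=17. stock: 35 - 17 = 18. total_sold = 68
  Event 8 (restock 31): 18 + 31 = 49
  Event 9 (sale 15): sell min(15,49)=15. stock: 49 - 15 = 34. total_sold = 83
  Event 10 (sale 16): sell min(16,34)=16. stock: 34 - 16 = 18. total_sold = 99
  Event 11 (restock 34): 18 + 34 = 52
  Event 12 (sale 9): sell min(9,52)=9. stock: 52 - 9 = 43. total_sold = 108
Final: stock = 43, total_sold = 108

First zero at event 5.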